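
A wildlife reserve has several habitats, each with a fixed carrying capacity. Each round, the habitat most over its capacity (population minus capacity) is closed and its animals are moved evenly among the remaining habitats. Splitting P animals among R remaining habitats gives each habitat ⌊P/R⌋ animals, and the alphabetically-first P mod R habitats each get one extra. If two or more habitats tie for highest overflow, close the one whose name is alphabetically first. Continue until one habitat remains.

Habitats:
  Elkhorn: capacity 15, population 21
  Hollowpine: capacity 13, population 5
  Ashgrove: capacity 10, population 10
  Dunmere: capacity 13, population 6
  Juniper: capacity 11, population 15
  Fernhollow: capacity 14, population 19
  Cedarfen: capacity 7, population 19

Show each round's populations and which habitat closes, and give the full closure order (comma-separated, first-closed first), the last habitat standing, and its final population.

Closure order: Cedarfen, Elkhorn, Fernhollow, Juniper, Ashgrove, Dunmere
Last habitat: Hollowpine with 95 animals

Round 1: Ashgrove=10 Cedarfen=19 Dunmere=6 Elkhorn=21 Fernhollow=19 Hollowpine=5 Juniper=15 → close Cedarfen (overflow 12)
  19÷6 = 3 each, +1 to first 1
Round 2: Ashgrove=14 Dunmere=9 Elkhorn=24 Fernhollow=22 Hollowpine=8 Juniper=18 → close Elkhorn (overflow 9)
  24÷5 = 4 each, +1 to first 4
Round 3: Ashgrove=19 Dunmere=14 Fernhollow=27 Hollowpine=13 Juniper=22 → close Fernhollow (overflow 13)
  27÷4 = 6 each, +1 to first 3
Round 4: Ashgrove=26 Dunmere=21 Hollowpine=20 Juniper=28 → close Juniper (overflow 17)
  28÷3 = 9 each, +1 to first 1
Round 5: Ashgrove=36 Dunmere=30 Hollowpine=29 → close Ashgrove (overflow 26)
  36÷2 = 18 each, +1 to first 0
Round 6: Dunmere=48 Hollowpine=47 → close Dunmere (overflow 35)
  48÷1 = 48 each, +1 to first 0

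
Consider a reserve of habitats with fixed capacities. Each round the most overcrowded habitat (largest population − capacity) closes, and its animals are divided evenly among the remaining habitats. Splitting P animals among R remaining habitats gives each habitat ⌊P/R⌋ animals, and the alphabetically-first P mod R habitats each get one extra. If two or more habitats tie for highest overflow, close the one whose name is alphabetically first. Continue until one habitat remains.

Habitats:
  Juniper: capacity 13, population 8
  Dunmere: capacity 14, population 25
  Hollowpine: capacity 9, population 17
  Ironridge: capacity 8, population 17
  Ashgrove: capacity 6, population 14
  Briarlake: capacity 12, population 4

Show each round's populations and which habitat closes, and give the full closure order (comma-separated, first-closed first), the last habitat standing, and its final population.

Round 1: Ashgrove=14 Briarlake=4 Dunmere=25 Hollowpine=17 Ironridge=17 Juniper=8 → close Dunmere (overflow 11)
  25÷5 = 5 each, +1 to first 0
Round 2: Ashgrove=19 Briarlake=9 Hollowpine=22 Ironridge=22 Juniper=13 → close Ironridge (overflow 14)
  22÷4 = 5 each, +1 to first 2
Round 3: Ashgrove=25 Briarlake=15 Hollowpine=27 Juniper=18 → close Ashgrove (overflow 19)
  25÷3 = 8 each, +1 to first 1
Round 4: Briarlake=24 Hollowpine=35 Juniper=26 → close Hollowpine (overflow 26)
  35÷2 = 17 each, +1 to first 1
Round 5: Briarlake=42 Juniper=43 → close Briarlake (overflow 30)
  42÷1 = 42 each, +1 to first 0

Closure order: Dunmere, Ironridge, Ashgrove, Hollowpine, Briarlake
Last habitat: Juniper with 85 animals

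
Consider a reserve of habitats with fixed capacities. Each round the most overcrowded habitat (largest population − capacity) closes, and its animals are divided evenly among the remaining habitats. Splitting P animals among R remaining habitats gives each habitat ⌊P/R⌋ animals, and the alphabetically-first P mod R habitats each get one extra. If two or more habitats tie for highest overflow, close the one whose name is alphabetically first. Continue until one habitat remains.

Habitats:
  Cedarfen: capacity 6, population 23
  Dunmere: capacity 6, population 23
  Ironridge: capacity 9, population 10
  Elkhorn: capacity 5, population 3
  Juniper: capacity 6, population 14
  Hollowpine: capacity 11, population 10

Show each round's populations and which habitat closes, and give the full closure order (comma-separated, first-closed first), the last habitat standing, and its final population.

Closure order: Cedarfen, Dunmere, Juniper, Ironridge, Elkhorn
Last habitat: Hollowpine with 83 animals

Round 1: Cedarfen=23 Dunmere=23 Elkhorn=3 Hollowpine=10 Ironridge=10 Juniper=14 → close Cedarfen (overflow 17)
  23÷5 = 4 each, +1 to first 3
Round 2: Dunmere=28 Elkhorn=8 Hollowpine=15 Ironridge=14 Juniper=18 → close Dunmere (overflow 22)
  28÷4 = 7 each, +1 to first 0
Round 3: Elkhorn=15 Hollowpine=22 Ironridge=21 Juniper=25 → close Juniper (overflow 19)
  25÷3 = 8 each, +1 to first 1
Round 4: Elkhorn=24 Hollowpine=30 Ironridge=29 → close Ironridge (overflow 20)
  29÷2 = 14 each, +1 to first 1
Round 5: Elkhorn=39 Hollowpine=44 → close Elkhorn (overflow 34)
  39÷1 = 39 each, +1 to first 0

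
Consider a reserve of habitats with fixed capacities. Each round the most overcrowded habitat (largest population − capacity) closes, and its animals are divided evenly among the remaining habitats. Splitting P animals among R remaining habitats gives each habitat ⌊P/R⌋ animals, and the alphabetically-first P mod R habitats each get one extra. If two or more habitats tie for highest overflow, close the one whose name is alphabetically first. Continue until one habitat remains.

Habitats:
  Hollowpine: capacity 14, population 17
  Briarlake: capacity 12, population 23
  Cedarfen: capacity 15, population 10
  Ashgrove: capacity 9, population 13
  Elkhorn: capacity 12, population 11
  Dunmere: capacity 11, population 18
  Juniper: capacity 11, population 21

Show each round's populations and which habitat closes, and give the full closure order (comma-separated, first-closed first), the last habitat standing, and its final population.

Round 1: Ashgrove=13 Briarlake=23 Cedarfen=10 Dunmere=18 Elkhorn=11 Hollowpine=17 Juniper=21 → close Briarlake (overflow 11)
  23÷6 = 3 each, +1 to first 5
Round 2: Ashgrove=17 Cedarfen=14 Dunmere=22 Elkhorn=15 Hollowpine=21 Juniper=24 → close Juniper (overflow 13)
  24÷5 = 4 each, +1 to first 4
Round 3: Ashgrove=22 Cedarfen=19 Dunmere=27 Elkhorn=20 Hollowpine=25 → close Dunmere (overflow 16)
  27÷4 = 6 each, +1 to first 3
Round 4: Ashgrove=29 Cedarfen=26 Elkhorn=27 Hollowpine=31 → close Ashgrove (overflow 20)
  29÷3 = 9 each, +1 to first 2
Round 5: Cedarfen=36 Elkhorn=37 Hollowpine=40 → close Hollowpine (overflow 26)
  40÷2 = 20 each, +1 to first 0
Round 6: Cedarfen=56 Elkhorn=57 → close Elkhorn (overflow 45)
  57÷1 = 57 each, +1 to first 0

Closure order: Briarlake, Juniper, Dunmere, Ashgrove, Hollowpine, Elkhorn
Last habitat: Cedarfen with 113 animals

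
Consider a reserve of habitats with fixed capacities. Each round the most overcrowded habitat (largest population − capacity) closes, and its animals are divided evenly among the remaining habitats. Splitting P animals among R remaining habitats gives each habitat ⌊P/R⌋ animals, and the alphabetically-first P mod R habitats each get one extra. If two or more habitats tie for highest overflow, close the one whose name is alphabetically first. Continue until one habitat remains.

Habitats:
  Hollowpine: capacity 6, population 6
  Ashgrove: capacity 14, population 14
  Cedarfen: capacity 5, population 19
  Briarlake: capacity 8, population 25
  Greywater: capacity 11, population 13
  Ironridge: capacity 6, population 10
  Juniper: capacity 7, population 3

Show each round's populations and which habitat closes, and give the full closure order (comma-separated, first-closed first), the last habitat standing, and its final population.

Closure order: Briarlake, Cedarfen, Ironridge, Greywater, Ashgrove, Hollowpine
Last habitat: Juniper with 90 animals

Round 1: Ashgrove=14 Briarlake=25 Cedarfen=19 Greywater=13 Hollowpine=6 Ironridge=10 Juniper=3 → close Briarlake (overflow 17)
  25÷6 = 4 each, +1 to first 1
Round 2: Ashgrove=19 Cedarfen=23 Greywater=17 Hollowpine=10 Ironridge=14 Juniper=7 → close Cedarfen (overflow 18)
  23÷5 = 4 each, +1 to first 3
Round 3: Ashgrove=24 Greywater=22 Hollowpine=15 Ironridge=18 Juniper=11 → close Ironridge (overflow 12)
  18÷4 = 4 each, +1 to first 2
Round 4: Ashgrove=29 Greywater=27 Hollowpine=19 Juniper=15 → close Greywater (overflow 16)
  27÷3 = 9 each, +1 to first 0
Round 5: Ashgrove=38 Hollowpine=28 Juniper=24 → close Ashgrove (overflow 24)
  38÷2 = 19 each, +1 to first 0
Round 6: Hollowpine=47 Juniper=43 → close Hollowpine (overflow 41)
  47÷1 = 47 each, +1 to first 0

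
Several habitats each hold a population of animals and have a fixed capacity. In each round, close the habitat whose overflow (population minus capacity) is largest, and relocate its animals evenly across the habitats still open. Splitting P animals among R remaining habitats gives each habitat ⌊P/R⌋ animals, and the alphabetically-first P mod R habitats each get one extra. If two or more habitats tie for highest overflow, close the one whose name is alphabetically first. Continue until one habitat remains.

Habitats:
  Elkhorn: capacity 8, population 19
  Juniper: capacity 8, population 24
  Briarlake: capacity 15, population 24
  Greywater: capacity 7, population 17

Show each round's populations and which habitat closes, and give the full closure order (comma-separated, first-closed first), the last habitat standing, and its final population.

Closure order: Juniper, Elkhorn, Briarlake
Last habitat: Greywater with 84 animals

Round 1: Briarlake=24 Elkhorn=19 Greywater=17 Juniper=24 → close Juniper (overflow 16)
  24÷3 = 8 each, +1 to first 0
Round 2: Briarlake=32 Elkhorn=27 Greywater=25 → close Elkhorn (overflow 19)
  27÷2 = 13 each, +1 to first 1
Round 3: Briarlake=46 Greywater=38 → close Briarlake (overflow 31)
  46÷1 = 46 each, +1 to first 0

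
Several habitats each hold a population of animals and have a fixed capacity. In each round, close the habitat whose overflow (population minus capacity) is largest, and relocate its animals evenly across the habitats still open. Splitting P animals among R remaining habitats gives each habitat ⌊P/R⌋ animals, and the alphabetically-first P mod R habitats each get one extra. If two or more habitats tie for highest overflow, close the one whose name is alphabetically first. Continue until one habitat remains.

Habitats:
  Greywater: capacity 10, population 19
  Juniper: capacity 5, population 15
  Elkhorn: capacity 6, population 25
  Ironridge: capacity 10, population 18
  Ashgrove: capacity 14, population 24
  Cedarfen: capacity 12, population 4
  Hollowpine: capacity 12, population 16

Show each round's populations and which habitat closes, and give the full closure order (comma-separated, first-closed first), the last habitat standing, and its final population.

Closure order: Elkhorn, Ashgrove, Greywater, Juniper, Ironridge, Hollowpine
Last habitat: Cedarfen with 121 animals

Round 1: Ashgrove=24 Cedarfen=4 Elkhorn=25 Greywater=19 Hollowpine=16 Ironridge=18 Juniper=15 → close Elkhorn (overflow 19)
  25÷6 = 4 each, +1 to first 1
Round 2: Ashgrove=29 Cedarfen=8 Greywater=23 Hollowpine=20 Ironridge=22 Juniper=19 → close Ashgrove (overflow 15)
  29÷5 = 5 each, +1 to first 4
Round 3: Cedarfen=14 Greywater=29 Hollowpine=26 Ironridge=28 Juniper=24 → close Greywater (overflow 19)
  29÷4 = 7 each, +1 to first 1
Round 4: Cedarfen=22 Hollowpine=33 Ironridge=35 Juniper=31 → close Juniper (overflow 26)
  31÷3 = 10 each, +1 to first 1
Round 5: Cedarfen=33 Hollowpine=43 Ironridge=45 → close Ironridge (overflow 35)
  45÷2 = 22 each, +1 to first 1
Round 6: Cedarfen=56 Hollowpine=65 → close Hollowpine (overflow 53)
  65÷1 = 65 each, +1 to first 0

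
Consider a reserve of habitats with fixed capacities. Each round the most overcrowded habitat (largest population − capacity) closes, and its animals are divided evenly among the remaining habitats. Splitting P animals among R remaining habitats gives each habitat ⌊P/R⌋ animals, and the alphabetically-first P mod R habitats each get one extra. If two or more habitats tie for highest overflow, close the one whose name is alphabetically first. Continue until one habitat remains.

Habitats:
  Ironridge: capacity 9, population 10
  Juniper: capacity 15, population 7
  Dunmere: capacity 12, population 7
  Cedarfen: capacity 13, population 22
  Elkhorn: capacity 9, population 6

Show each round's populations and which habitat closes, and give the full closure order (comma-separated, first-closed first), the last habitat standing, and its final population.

Round 1: Cedarfen=22 Dunmere=7 Elkhorn=6 Ironridge=10 Juniper=7 → close Cedarfen (overflow 9)
  22÷4 = 5 each, +1 to first 2
Round 2: Dunmere=13 Elkhorn=12 Ironridge=15 Juniper=12 → close Ironridge (overflow 6)
  15÷3 = 5 each, +1 to first 0
Round 3: Dunmere=18 Elkhorn=17 Juniper=17 → close Elkhorn (overflow 8)
  17÷2 = 8 each, +1 to first 1
Round 4: Dunmere=27 Juniper=25 → close Dunmere (overflow 15)
  27÷1 = 27 each, +1 to first 0

Closure order: Cedarfen, Ironridge, Elkhorn, Dunmere
Last habitat: Juniper with 52 animals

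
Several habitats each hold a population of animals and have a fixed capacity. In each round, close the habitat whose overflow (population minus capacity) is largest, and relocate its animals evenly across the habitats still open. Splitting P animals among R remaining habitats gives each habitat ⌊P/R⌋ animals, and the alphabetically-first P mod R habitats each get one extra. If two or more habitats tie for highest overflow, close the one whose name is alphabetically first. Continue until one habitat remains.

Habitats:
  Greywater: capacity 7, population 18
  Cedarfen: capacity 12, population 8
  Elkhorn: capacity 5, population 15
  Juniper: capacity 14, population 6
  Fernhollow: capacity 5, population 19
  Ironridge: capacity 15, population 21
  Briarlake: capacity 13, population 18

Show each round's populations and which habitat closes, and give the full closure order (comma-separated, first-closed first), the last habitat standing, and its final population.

Closure order: Fernhollow, Greywater, Elkhorn, Briarlake, Ironridge, Cedarfen
Last habitat: Juniper with 105 animals

Round 1: Briarlake=18 Cedarfen=8 Elkhorn=15 Fernhollow=19 Greywater=18 Ironridge=21 Juniper=6 → close Fernhollow (overflow 14)
  19÷6 = 3 each, +1 to first 1
Round 2: Briarlake=22 Cedarfen=11 Elkhorn=18 Greywater=21 Ironridge=24 Juniper=9 → close Greywater (overflow 14)
  21÷5 = 4 each, +1 to first 1
Round 3: Briarlake=27 Cedarfen=15 Elkhorn=22 Ironridge=28 Juniper=13 → close Elkhorn (overflow 17)
  22÷4 = 5 each, +1 to first 2
Round 4: Briarlake=33 Cedarfen=21 Ironridge=33 Juniper=18 → close Briarlake (overflow 20)
  33÷3 = 11 each, +1 to first 0
Round 5: Cedarfen=32 Ironridge=44 Juniper=29 → close Ironridge (overflow 29)
  44÷2 = 22 each, +1 to first 0
Round 6: Cedarfen=54 Juniper=51 → close Cedarfen (overflow 42)
  54÷1 = 54 each, +1 to first 0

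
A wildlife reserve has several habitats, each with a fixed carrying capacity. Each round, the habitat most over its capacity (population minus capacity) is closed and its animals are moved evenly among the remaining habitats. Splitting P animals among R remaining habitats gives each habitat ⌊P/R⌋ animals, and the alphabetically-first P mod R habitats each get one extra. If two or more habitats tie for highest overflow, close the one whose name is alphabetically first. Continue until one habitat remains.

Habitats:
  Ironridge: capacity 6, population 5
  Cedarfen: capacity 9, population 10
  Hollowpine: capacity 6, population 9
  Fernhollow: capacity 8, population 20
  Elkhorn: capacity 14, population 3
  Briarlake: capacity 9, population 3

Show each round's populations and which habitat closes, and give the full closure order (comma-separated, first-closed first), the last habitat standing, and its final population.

Round 1: Briarlake=3 Cedarfen=10 Elkhorn=3 Fernhollow=20 Hollowpine=9 Ironridge=5 → close Fernhollow (overflow 12)
  20÷5 = 4 each, +1 to first 0
Round 2: Briarlake=7 Cedarfen=14 Elkhorn=7 Hollowpine=13 Ironridge=9 → close Hollowpine (overflow 7)
  13÷4 = 3 each, +1 to first 1
Round 3: Briarlake=11 Cedarfen=17 Elkhorn=10 Ironridge=12 → close Cedarfen (overflow 8)
  17÷3 = 5 each, +1 to first 2
Round 4: Briarlake=17 Elkhorn=16 Ironridge=17 → close Ironridge (overflow 11)
  17÷2 = 8 each, +1 to first 1
Round 5: Briarlake=26 Elkhorn=24 → close Briarlake (overflow 17)
  26÷1 = 26 each, +1 to first 0

Closure order: Fernhollow, Hollowpine, Cedarfen, Ironridge, Briarlake
Last habitat: Elkhorn with 50 animals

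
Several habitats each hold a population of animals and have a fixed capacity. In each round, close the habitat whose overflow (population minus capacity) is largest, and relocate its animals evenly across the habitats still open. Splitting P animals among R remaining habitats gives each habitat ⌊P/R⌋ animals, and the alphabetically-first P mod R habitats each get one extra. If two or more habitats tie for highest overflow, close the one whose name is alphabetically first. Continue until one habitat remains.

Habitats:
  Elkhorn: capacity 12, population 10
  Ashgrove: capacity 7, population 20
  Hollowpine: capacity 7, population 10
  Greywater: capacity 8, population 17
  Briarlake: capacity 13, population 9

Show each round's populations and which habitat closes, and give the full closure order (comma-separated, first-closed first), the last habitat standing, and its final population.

Closure order: Ashgrove, Greywater, Hollowpine, Elkhorn
Last habitat: Briarlake with 66 animals

Round 1: Ashgrove=20 Briarlake=9 Elkhorn=10 Greywater=17 Hollowpine=10 → close Ashgrove (overflow 13)
  20÷4 = 5 each, +1 to first 0
Round 2: Briarlake=14 Elkhorn=15 Greywater=22 Hollowpine=15 → close Greywater (overflow 14)
  22÷3 = 7 each, +1 to first 1
Round 3: Briarlake=22 Elkhorn=22 Hollowpine=22 → close Hollowpine (overflow 15)
  22÷2 = 11 each, +1 to first 0
Round 4: Briarlake=33 Elkhorn=33 → close Elkhorn (overflow 21)
  33÷1 = 33 each, +1 to first 0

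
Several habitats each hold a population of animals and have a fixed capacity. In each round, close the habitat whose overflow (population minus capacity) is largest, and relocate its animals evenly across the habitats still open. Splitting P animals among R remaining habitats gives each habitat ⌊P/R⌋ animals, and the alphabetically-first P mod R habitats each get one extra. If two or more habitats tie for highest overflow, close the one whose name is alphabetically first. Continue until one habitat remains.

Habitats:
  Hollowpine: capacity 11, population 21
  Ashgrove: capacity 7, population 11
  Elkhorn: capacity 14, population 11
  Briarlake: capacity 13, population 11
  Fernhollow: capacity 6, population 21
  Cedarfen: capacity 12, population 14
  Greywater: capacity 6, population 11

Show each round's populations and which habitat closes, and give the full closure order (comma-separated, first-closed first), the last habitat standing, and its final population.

Round 1: Ashgrove=11 Briarlake=11 Cedarfen=14 Elkhorn=11 Fernhollow=21 Greywater=11 Hollowpine=21 → close Fernhollow (overflow 15)
  21÷6 = 3 each, +1 to first 3
Round 2: Ashgrove=15 Briarlake=15 Cedarfen=18 Elkhorn=14 Greywater=14 Hollowpine=24 → close Hollowpine (overflow 13)
  24÷5 = 4 each, +1 to first 4
Round 3: Ashgrove=20 Briarlake=20 Cedarfen=23 Elkhorn=19 Greywater=18 → close Ashgrove (overflow 13)
  20÷4 = 5 each, +1 to first 0
Round 4: Briarlake=25 Cedarfen=28 Elkhorn=24 Greywater=23 → close Greywater (overflow 17)
  23÷3 = 7 each, +1 to first 2
Round 5: Briarlake=33 Cedarfen=36 Elkhorn=31 → close Cedarfen (overflow 24)
  36÷2 = 18 each, +1 to first 0
Round 6: Briarlake=51 Elkhorn=49 → close Briarlake (overflow 38)
  51÷1 = 51 each, +1 to first 0

Closure order: Fernhollow, Hollowpine, Ashgrove, Greywater, Cedarfen, Briarlake
Last habitat: Elkhorn with 100 animals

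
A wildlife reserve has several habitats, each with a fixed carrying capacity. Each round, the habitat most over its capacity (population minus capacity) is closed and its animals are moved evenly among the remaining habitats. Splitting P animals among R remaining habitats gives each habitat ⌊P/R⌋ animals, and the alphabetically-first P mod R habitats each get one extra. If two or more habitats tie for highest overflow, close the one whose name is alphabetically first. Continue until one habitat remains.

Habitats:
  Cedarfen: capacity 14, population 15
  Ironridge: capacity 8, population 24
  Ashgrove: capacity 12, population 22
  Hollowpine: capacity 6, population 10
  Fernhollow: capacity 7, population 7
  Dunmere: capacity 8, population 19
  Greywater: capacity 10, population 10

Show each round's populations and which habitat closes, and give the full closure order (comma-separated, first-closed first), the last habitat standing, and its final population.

Round 1: Ashgrove=22 Cedarfen=15 Dunmere=19 Fernhollow=7 Greywater=10 Hollowpine=10 Ironridge=24 → close Ironridge (overflow 16)
  24÷6 = 4 each, +1 to first 0
Round 2: Ashgrove=26 Cedarfen=19 Dunmere=23 Fernhollow=11 Greywater=14 Hollowpine=14 → close Dunmere (overflow 15)
  23÷5 = 4 each, +1 to first 3
Round 3: Ashgrove=31 Cedarfen=24 Fernhollow=16 Greywater=18 Hollowpine=18 → close Ashgrove (overflow 19)
  31÷4 = 7 each, +1 to first 3
Round 4: Cedarfen=32 Fernhollow=24 Greywater=26 Hollowpine=25 → close Hollowpine (overflow 19)
  25÷3 = 8 each, +1 to first 1
Round 5: Cedarfen=41 Fernhollow=32 Greywater=34 → close Cedarfen (overflow 27)
  41÷2 = 20 each, +1 to first 1
Round 6: Fernhollow=53 Greywater=54 → close Fernhollow (overflow 46)
  53÷1 = 53 each, +1 to first 0

Closure order: Ironridge, Dunmere, Ashgrove, Hollowpine, Cedarfen, Fernhollow
Last habitat: Greywater with 107 animals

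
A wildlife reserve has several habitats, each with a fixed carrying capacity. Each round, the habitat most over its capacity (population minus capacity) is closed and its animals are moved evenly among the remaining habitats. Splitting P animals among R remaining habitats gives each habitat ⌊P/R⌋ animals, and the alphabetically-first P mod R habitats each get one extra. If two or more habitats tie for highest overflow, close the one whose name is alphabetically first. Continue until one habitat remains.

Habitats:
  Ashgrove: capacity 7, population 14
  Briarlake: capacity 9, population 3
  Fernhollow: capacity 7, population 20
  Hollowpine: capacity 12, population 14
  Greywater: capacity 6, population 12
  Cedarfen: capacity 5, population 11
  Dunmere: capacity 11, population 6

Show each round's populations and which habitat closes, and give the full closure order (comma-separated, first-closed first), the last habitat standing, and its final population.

Round 1: Ashgrove=14 Briarlake=3 Cedarfen=11 Dunmere=6 Fernhollow=20 Greywater=12 Hollowpine=14 → close Fernhollow (overflow 13)
  20÷6 = 3 each, +1 to first 2
Round 2: Ashgrove=18 Briarlake=7 Cedarfen=14 Dunmere=9 Greywater=15 Hollowpine=17 → close Ashgrove (overflow 11)
  18÷5 = 3 each, +1 to first 3
Round 3: Briarlake=11 Cedarfen=18 Dunmere=13 Greywater=18 Hollowpine=20 → close Cedarfen (overflow 13)
  18÷4 = 4 each, +1 to first 2
Round 4: Briarlake=16 Dunmere=18 Greywater=22 Hollowpine=24 → close Greywater (overflow 16)
  22÷3 = 7 each, +1 to first 1
Round 5: Briarlake=24 Dunmere=25 Hollowpine=31 → close Hollowpine (overflow 19)
  31÷2 = 15 each, +1 to first 1
Round 6: Briarlake=40 Dunmere=40 → close Briarlake (overflow 31)
  40÷1 = 40 each, +1 to first 0

Closure order: Fernhollow, Ashgrove, Cedarfen, Greywater, Hollowpine, Briarlake
Last habitat: Dunmere with 80 animals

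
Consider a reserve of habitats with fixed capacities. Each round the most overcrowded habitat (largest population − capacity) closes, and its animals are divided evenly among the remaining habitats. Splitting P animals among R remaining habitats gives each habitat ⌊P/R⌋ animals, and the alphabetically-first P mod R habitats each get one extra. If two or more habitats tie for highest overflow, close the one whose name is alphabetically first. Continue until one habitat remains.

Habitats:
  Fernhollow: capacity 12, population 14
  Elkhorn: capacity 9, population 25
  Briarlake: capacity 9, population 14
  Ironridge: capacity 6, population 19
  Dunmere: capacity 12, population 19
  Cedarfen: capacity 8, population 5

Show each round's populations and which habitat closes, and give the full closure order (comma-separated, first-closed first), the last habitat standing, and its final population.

Round 1: Briarlake=14 Cedarfen=5 Dunmere=19 Elkhorn=25 Fernhollow=14 Ironridge=19 → close Elkhorn (overflow 16)
  25÷5 = 5 each, +1 to first 0
Round 2: Briarlake=19 Cedarfen=10 Dunmere=24 Fernhollow=19 Ironridge=24 → close Ironridge (overflow 18)
  24÷4 = 6 each, +1 to first 0
Round 3: Briarlake=25 Cedarfen=16 Dunmere=30 Fernhollow=25 → close Dunmere (overflow 18)
  30÷3 = 10 each, +1 to first 0
Round 4: Briarlake=35 Cedarfen=26 Fernhollow=35 → close Briarlake (overflow 26)
  35÷2 = 17 each, +1 to first 1
Round 5: Cedarfen=44 Fernhollow=52 → close Fernhollow (overflow 40)
  52÷1 = 52 each, +1 to first 0

Closure order: Elkhorn, Ironridge, Dunmere, Briarlake, Fernhollow
Last habitat: Cedarfen with 96 animals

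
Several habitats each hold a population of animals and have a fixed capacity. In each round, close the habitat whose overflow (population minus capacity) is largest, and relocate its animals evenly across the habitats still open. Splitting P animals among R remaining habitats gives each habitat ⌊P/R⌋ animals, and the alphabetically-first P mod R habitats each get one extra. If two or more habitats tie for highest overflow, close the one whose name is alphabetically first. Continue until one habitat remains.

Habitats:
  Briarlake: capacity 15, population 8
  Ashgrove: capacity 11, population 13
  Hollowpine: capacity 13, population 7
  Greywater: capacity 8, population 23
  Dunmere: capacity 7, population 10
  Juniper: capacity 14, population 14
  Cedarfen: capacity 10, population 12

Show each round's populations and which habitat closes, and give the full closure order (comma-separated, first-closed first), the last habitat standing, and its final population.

Closure order: Greywater, Dunmere, Ashgrove, Cedarfen, Juniper, Hollowpine
Last habitat: Briarlake with 87 animals

Round 1: Ashgrove=13 Briarlake=8 Cedarfen=12 Dunmere=10 Greywater=23 Hollowpine=7 Juniper=14 → close Greywater (overflow 15)
  23÷6 = 3 each, +1 to first 5
Round 2: Ashgrove=17 Briarlake=12 Cedarfen=16 Dunmere=14 Hollowpine=11 Juniper=17 → close Dunmere (overflow 7)
  14÷5 = 2 each, +1 to first 4
Round 3: Ashgrove=20 Briarlake=15 Cedarfen=19 Hollowpine=14 Juniper=19 → close Ashgrove (overflow 9)
  20÷4 = 5 each, +1 to first 0
Round 4: Briarlake=20 Cedarfen=24 Hollowpine=19 Juniper=24 → close Cedarfen (overflow 14)
  24÷3 = 8 each, +1 to first 0
Round 5: Briarlake=28 Hollowpine=27 Juniper=32 → close Juniper (overflow 18)
  32÷2 = 16 each, +1 to first 0
Round 6: Briarlake=44 Hollowpine=43 → close Hollowpine (overflow 30)
  43÷1 = 43 each, +1 to first 0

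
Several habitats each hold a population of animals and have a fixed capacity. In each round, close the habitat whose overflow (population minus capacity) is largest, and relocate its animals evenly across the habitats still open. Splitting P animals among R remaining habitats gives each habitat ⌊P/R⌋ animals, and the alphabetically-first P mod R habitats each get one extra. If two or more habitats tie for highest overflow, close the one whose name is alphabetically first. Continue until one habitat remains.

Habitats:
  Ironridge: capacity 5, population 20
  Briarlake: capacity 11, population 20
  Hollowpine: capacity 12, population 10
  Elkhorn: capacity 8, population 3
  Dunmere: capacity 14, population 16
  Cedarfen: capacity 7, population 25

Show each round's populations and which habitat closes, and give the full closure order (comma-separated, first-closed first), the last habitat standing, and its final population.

Closure order: Cedarfen, Ironridge, Briarlake, Dunmere, Hollowpine
Last habitat: Elkhorn with 94 animals

Round 1: Briarlake=20 Cedarfen=25 Dunmere=16 Elkhorn=3 Hollowpine=10 Ironridge=20 → close Cedarfen (overflow 18)
  25÷5 = 5 each, +1 to first 0
Round 2: Briarlake=25 Dunmere=21 Elkhorn=8 Hollowpine=15 Ironridge=25 → close Ironridge (overflow 20)
  25÷4 = 6 each, +1 to first 1
Round 3: Briarlake=32 Dunmere=27 Elkhorn=14 Hollowpine=21 → close Briarlake (overflow 21)
  32÷3 = 10 each, +1 to first 2
Round 4: Dunmere=38 Elkhorn=25 Hollowpine=31 → close Dunmere (overflow 24)
  38÷2 = 19 each, +1 to first 0
Round 5: Elkhorn=44 Hollowpine=50 → close Hollowpine (overflow 38)
  50÷1 = 50 each, +1 to first 0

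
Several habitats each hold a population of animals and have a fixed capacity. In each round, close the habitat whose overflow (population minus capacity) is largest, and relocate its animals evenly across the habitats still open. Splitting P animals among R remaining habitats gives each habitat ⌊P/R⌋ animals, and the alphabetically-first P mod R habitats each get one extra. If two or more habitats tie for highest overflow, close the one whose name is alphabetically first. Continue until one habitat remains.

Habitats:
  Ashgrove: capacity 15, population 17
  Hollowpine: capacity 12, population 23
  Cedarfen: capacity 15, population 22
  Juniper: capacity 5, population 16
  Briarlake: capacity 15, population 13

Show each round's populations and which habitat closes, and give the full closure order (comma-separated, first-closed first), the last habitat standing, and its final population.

Round 1: Ashgrove=17 Briarlake=13 Cedarfen=22 Hollowpine=23 Juniper=16 → close Hollowpine (overflow 11)
  23÷4 = 5 each, +1 to first 3
Round 2: Ashgrove=23 Briarlake=19 Cedarfen=28 Juniper=21 → close Juniper (overflow 16)
  21÷3 = 7 each, +1 to first 0
Round 3: Ashgrove=30 Briarlake=26 Cedarfen=35 → close Cedarfen (overflow 20)
  35÷2 = 17 each, +1 to first 1
Round 4: Ashgrove=48 Briarlake=43 → close Ashgrove (overflow 33)
  48÷1 = 48 each, +1 to first 0

Closure order: Hollowpine, Juniper, Cedarfen, Ashgrove
Last habitat: Briarlake with 91 animals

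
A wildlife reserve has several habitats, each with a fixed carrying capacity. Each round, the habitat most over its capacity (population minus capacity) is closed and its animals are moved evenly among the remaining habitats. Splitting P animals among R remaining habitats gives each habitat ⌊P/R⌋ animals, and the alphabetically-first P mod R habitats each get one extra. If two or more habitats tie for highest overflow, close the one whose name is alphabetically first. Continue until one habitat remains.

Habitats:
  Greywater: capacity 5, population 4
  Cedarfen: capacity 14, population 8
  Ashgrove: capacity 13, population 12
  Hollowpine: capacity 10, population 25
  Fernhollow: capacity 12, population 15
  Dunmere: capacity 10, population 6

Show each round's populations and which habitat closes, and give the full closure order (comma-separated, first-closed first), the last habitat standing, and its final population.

Closure order: Hollowpine, Fernhollow, Ashgrove, Greywater, Cedarfen
Last habitat: Dunmere with 70 animals

Round 1: Ashgrove=12 Cedarfen=8 Dunmere=6 Fernhollow=15 Greywater=4 Hollowpine=25 → close Hollowpine (overflow 15)
  25÷5 = 5 each, +1 to first 0
Round 2: Ashgrove=17 Cedarfen=13 Dunmere=11 Fernhollow=20 Greywater=9 → close Fernhollow (overflow 8)
  20÷4 = 5 each, +1 to first 0
Round 3: Ashgrove=22 Cedarfen=18 Dunmere=16 Greywater=14 → close Ashgrove (overflow 9)
  22÷3 = 7 each, +1 to first 1
Round 4: Cedarfen=26 Dunmere=23 Greywater=21 → close Greywater (overflow 16)
  21÷2 = 10 each, +1 to first 1
Round 5: Cedarfen=37 Dunmere=33 → close Cedarfen (overflow 23)
  37÷1 = 37 each, +1 to first 0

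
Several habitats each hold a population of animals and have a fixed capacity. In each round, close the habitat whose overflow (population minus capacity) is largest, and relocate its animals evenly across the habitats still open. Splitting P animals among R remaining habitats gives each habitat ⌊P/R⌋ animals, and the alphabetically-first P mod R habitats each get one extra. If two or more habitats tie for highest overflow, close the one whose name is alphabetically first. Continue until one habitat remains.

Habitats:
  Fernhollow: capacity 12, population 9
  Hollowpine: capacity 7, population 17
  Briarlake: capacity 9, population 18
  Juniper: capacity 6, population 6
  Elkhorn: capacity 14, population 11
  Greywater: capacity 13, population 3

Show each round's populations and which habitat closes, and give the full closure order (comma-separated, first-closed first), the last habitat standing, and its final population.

Round 1: Briarlake=18 Elkhorn=11 Fernhollow=9 Greywater=3 Hollowpine=17 Juniper=6 → close Hollowpine (overflow 10)
  17÷5 = 3 each, +1 to first 2
Round 2: Briarlake=22 Elkhorn=15 Fernhollow=12 Greywater=6 Juniper=9 → close Briarlake (overflow 13)
  22÷4 = 5 each, +1 to first 2
Round 3: Elkhorn=21 Fernhollow=18 Greywater=11 Juniper=14 → close Juniper (overflow 8)
  14÷3 = 4 each, +1 to first 2
Round 4: Elkhorn=26 Fernhollow=23 Greywater=15 → close Elkhorn (overflow 12)
  26÷2 = 13 each, +1 to first 0
Round 5: Fernhollow=36 Greywater=28 → close Fernhollow (overflow 24)
  36÷1 = 36 each, +1 to first 0

Closure order: Hollowpine, Briarlake, Juniper, Elkhorn, Fernhollow
Last habitat: Greywater with 64 animals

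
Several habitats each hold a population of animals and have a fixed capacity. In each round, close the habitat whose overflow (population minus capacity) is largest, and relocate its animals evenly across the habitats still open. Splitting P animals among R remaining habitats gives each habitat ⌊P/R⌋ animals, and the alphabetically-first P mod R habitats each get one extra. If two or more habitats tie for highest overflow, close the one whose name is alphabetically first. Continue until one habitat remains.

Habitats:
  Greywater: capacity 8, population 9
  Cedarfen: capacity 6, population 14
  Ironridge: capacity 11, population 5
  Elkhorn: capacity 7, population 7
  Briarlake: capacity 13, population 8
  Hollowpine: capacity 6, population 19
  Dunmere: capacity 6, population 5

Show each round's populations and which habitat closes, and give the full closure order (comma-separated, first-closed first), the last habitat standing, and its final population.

Round 1: Briarlake=8 Cedarfen=14 Dunmere=5 Elkhorn=7 Greywater=9 Hollowpine=19 Ironridge=5 → close Hollowpine (overflow 13)
  19÷6 = 3 each, +1 to first 1
Round 2: Briarlake=12 Cedarfen=17 Dunmere=8 Elkhorn=10 Greywater=12 Ironridge=8 → close Cedarfen (overflow 11)
  17÷5 = 3 each, +1 to first 2
Round 3: Briarlake=16 Dunmere=12 Elkhorn=13 Greywater=15 Ironridge=11 → close Greywater (overflow 7)
  15÷4 = 3 each, +1 to first 3
Round 4: Briarlake=20 Dunmere=16 Elkhorn=17 Ironridge=14 → close Dunmere (overflow 10)
  16÷3 = 5 each, +1 to first 1
Round 5: Briarlake=26 Elkhorn=22 Ironridge=19 → close Elkhorn (overflow 15)
  22÷2 = 11 each, +1 to first 0
Round 6: Briarlake=37 Ironridge=30 → close Briarlake (overflow 24)
  37÷1 = 37 each, +1 to first 0

Closure order: Hollowpine, Cedarfen, Greywater, Dunmere, Elkhorn, Briarlake
Last habitat: Ironridge with 67 animals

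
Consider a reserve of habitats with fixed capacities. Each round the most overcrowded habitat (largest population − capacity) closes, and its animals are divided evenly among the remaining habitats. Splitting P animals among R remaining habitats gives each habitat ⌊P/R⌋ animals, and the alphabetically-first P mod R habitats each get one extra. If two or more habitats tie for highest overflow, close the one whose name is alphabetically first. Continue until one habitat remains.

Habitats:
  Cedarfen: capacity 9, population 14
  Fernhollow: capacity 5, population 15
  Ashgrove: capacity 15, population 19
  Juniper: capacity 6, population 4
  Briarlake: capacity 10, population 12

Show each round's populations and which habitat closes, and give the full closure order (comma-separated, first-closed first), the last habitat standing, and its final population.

Closure order: Fernhollow, Cedarfen, Ashgrove, Briarlake
Last habitat: Juniper with 64 animals

Round 1: Ashgrove=19 Briarlake=12 Cedarfen=14 Fernhollow=15 Juniper=4 → close Fernhollow (overflow 10)
  15÷4 = 3 each, +1 to first 3
Round 2: Ashgrove=23 Briarlake=16 Cedarfen=18 Juniper=7 → close Cedarfen (overflow 9)
  18÷3 = 6 each, +1 to first 0
Round 3: Ashgrove=29 Briarlake=22 Juniper=13 → close Ashgrove (overflow 14)
  29÷2 = 14 each, +1 to first 1
Round 4: Briarlake=37 Juniper=27 → close Briarlake (overflow 27)
  37÷1 = 37 each, +1 to first 0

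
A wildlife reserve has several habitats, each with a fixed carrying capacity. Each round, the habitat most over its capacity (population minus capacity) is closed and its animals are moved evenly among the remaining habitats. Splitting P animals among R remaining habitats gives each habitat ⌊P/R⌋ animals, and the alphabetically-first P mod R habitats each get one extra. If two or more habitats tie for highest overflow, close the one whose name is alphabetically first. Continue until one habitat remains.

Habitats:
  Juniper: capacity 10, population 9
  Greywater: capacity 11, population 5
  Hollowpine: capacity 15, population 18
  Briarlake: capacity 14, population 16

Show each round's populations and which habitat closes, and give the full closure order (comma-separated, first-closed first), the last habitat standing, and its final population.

Closure order: Hollowpine, Briarlake, Juniper
Last habitat: Greywater with 48 animals

Round 1: Briarlake=16 Greywater=5 Hollowpine=18 Juniper=9 → close Hollowpine (overflow 3)
  18÷3 = 6 each, +1 to first 0
Round 2: Briarlake=22 Greywater=11 Juniper=15 → close Briarlake (overflow 8)
  22÷2 = 11 each, +1 to first 0
Round 3: Greywater=22 Juniper=26 → close Juniper (overflow 16)
  26÷1 = 26 each, +1 to first 0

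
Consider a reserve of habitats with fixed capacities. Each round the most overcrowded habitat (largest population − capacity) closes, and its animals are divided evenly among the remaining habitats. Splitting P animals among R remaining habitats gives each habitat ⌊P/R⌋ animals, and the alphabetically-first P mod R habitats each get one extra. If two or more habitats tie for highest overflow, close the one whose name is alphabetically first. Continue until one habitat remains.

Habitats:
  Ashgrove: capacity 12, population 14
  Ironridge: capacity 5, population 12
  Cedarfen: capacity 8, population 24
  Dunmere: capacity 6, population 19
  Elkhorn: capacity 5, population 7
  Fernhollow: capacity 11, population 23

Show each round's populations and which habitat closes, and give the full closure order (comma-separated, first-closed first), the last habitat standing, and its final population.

Closure order: Cedarfen, Dunmere, Fernhollow, Ironridge, Ashgrove
Last habitat: Elkhorn with 99 animals

Round 1: Ashgrove=14 Cedarfen=24 Dunmere=19 Elkhorn=7 Fernhollow=23 Ironridge=12 → close Cedarfen (overflow 16)
  24÷5 = 4 each, +1 to first 4
Round 2: Ashgrove=19 Dunmere=24 Elkhorn=12 Fernhollow=28 Ironridge=16 → close Dunmere (overflow 18)
  24÷4 = 6 each, +1 to first 0
Round 3: Ashgrove=25 Elkhorn=18 Fernhollow=34 Ironridge=22 → close Fernhollow (overflow 23)
  34÷3 = 11 each, +1 to first 1
Round 4: Ashgrove=37 Elkhorn=29 Ironridge=33 → close Ironridge (overflow 28)
  33÷2 = 16 each, +1 to first 1
Round 5: Ashgrove=54 Elkhorn=45 → close Ashgrove (overflow 42)
  54÷1 = 54 each, +1 to first 0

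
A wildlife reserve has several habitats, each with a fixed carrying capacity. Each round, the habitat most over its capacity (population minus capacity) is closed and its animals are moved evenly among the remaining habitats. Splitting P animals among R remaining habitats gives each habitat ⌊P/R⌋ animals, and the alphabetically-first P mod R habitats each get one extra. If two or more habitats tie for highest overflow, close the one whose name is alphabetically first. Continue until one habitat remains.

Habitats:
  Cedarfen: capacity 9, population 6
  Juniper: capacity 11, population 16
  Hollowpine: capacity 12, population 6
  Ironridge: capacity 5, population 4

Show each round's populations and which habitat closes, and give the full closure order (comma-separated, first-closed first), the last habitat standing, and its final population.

Round 1: Cedarfen=6 Hollowpine=6 Ironridge=4 Juniper=16 → close Juniper (overflow 5)
  16÷3 = 5 each, +1 to first 1
Round 2: Cedarfen=12 Hollowpine=11 Ironridge=9 → close Ironridge (overflow 4)
  9÷2 = 4 each, +1 to first 1
Round 3: Cedarfen=17 Hollowpine=15 → close Cedarfen (overflow 8)
  17÷1 = 17 each, +1 to first 0

Closure order: Juniper, Ironridge, Cedarfen
Last habitat: Hollowpine with 32 animals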